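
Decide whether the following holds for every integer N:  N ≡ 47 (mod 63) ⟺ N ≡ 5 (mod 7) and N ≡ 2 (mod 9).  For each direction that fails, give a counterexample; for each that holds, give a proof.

Both directions hold; the statement is true.

(→) Suppose N ≡ 47 (mod 63); write N = 63j + 47. Since 7 ∣ 63, reducing mod 7 gives N ≡ 47 ≡ 5 (mod 7); since 9 ∣ 63, reducing mod 9 gives N ≡ 47 ≡ 2 (mod 9).

(←) Conversely, if N ≡ 5 (mod 7) and N ≡ 2 (mod 9), then by the Chinese remainder theorem N ≡ 47 (mod 63). This is exactly N ≡ 47 (mod 63).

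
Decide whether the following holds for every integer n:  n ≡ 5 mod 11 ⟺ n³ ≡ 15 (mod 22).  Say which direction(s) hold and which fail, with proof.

(→) This fails: take n = 16. Then 16 ≡ 5 (mod 11), but 16³ = 4096 ≡ 4 (mod 22), not 15.

(←) Conversely, the residues r modulo 22 with r³ ≡ 15 (mod 22) are exactly {5}, and each is ≡ 5 (mod 11).

Only the converse holds.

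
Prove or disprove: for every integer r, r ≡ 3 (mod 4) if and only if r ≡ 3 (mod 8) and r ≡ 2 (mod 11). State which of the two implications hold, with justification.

Only the reverse direction holds.

(⟸) If r ≡ 3 (mod 8) and r ≡ 2 (mod 11), then by the Chinese remainder theorem r ≡ 35 (mod 88). Since 35 ≡ 3 (mod 4) and 4 ∣ 88, we get r ≡ 3 (mod 4).

(⟹) This fails: r = 3 gives 3 ≡ 3 (mod 4) but 3 ≡ 3 (mod 11), so the conjunction on the right does not hold.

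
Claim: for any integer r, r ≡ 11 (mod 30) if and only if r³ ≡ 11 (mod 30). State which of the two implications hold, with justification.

[⇒] Suppose r ≡ 11 (mod 30). Write r = 30j + 11. Then (30j + 11)³ = 27000j³ + 29700j² + 10890j + 1331 = 30(900j³ + 990j² + 363j + 44) + 11, so r³ ≡ 11 (mod 30).

[⇐] Conversely, suppose r³ ≡ 11 (mod 30). The only residue r in {0, …, 29} with r³ ≡ 11 (mod 30) is r = 11, so r ≡ 11 (mod 30).

Both directions hold; the statement is true.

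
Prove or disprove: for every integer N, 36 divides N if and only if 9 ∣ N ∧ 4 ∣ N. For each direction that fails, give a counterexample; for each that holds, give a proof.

Converse. Suppose 9 ∣ N and 4 ∣ N. Any common multiple of 9 and 4 is a multiple of their lcm; here gcd(9, 4) = 1, so lcm(9, 4) = 9·4 = 36, so 36 ∣ N.

Forward direction. If 36 ∣ N, write N = 36q. Since 36 = 4·9, N = 9·(4q), so 9 ∣ N; and since 36 = 9·4, N = 4·(9q), so 4 ∣ N.

Both implications hold.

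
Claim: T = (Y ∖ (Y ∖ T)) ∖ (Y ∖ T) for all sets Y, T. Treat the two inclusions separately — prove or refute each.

(⟸) Let x ∈ (Y ∖ (Y ∖ T)) ∖ (Y ∖ T). Then x ∈ Y ∩ T, from which x ∈ T.

(⟹) This inclusion fails. Take Y = ∅, T = {1}; then 1 ∈ T but 1 ∉ (Y ∖ (Y ∖ T)) ∖ (Y ∖ T).

The sets are not equal: only the reverse inclusion holds.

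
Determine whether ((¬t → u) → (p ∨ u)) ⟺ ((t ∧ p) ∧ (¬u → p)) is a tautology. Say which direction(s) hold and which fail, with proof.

Only the reverse direction holds.

(⇒) This fails. Under t = F, u = F, p = F, the left side is true but the right side is false.

(⇐) Assume the antecedent. If t is true, the antecedent forces (t = T, u = F, p = T) or (t = T, u = T, p = T), and (¬t → u) → (p ∨ u) holds there. If t is false, the antecedent cannot hold. Either way (¬t → u) → (p ∨ u) holds.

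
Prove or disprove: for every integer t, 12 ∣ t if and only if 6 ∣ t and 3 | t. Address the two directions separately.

Only the forward implication holds.

(⇒) If 12 ∣ t, write t = 12q. Since 12 = 2·6, t = 6·(2q), so 6 ∣ t; and since 12 = 4·3, t = 3·(4q), so 3 ∣ t.

(⇐) This fails: take t = 6. Both 6 ∣ 6 and 3 ∣ 6, yet 6 is not a multiple of 12 (since 6 = 0·12 + 6), so 12 ∤ 6.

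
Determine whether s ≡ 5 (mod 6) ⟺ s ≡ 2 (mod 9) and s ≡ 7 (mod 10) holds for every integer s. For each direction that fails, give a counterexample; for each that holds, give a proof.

Only the reverse direction holds.

(→) This fails: s = 65 gives 65 ≡ 5 (mod 6) but 65 ≡ 5 (mod 10), so the conjunction on the right does not hold.

(←) Conversely, if s ≡ 2 (mod 9) and s ≡ 7 (mod 10), then by the Chinese remainder theorem s ≡ 47 (mod 90). Since 47 ≡ 5 (mod 6) and 6 ∣ 90, we get s ≡ 5 (mod 6).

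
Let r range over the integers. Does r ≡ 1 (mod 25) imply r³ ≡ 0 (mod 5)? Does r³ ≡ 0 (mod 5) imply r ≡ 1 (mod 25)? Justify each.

Both directions fail.

(⇒) This fails: take r = 1. Then 1 ≡ 1 (mod 25), but 1³ = 1 ≡ 1 (mod 5), not 0.

(⇐) This fails: take r = 0. Then 0³ = 0 ≡ 0 (mod 5), yet 0 ≡ 0 (mod 25), not 1.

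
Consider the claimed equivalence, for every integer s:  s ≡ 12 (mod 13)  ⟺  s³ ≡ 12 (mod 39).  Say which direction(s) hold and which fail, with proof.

Neither direction holds.

[⇒] This fails: take s = 25. Then 25 ≡ 12 (mod 13), but 25³ = 15625 ≡ 25 (mod 39), not 12.

[⇐] This fails: take s = 30. Then 30³ = 27000 ≡ 12 (mod 39), yet 30 ≡ 4 (mod 13), not 12.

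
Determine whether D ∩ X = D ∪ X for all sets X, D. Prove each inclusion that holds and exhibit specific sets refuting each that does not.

Forward inclusion. Let x ∈ D ∩ X. Then x ∈ X ∩ D, from which x ∈ D ∪ X.

Reverse inclusion. This inclusion fails. Take X = {1}, D = ∅; then 1 ∈ D ∪ X but 1 ∉ D ∩ X.

The sets are not equal: only the forward inclusion holds.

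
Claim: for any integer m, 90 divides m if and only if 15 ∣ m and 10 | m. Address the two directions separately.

(⇒) If 90 ∣ m, write m = 90q. Since 90 = 6·15, m = 15·(6q), so 15 ∣ m; and since 90 = 9·10, m = 10·(9q), so 10 ∣ m.

(⇐) This fails: take m = 30. Both 15 ∣ 30 and 10 ∣ 30, yet 30 is not a multiple of 90 (since 30 = 0·90 + 30), so 90 ∤ 30.

The forward direction holds; the converse fails.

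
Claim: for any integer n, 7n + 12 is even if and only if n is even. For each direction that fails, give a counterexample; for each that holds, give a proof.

Both directions hold.

(←) Suppose n is even; write n = 2j. Then 7n + 12 = 7·(2j) + 12 = 2·7j + 12, which is even.

(→) Suppose 7n + 12 is even. Since 7 is odd, 7n and n have the same parity, so 7n + 12 ≡ n + 12 (mod 2). As 12 is even, 7n + 12 is even exactly when n is even. Thus n is even.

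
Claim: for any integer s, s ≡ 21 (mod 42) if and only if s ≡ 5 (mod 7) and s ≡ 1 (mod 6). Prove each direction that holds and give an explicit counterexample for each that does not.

Both directions fail.

(→) This fails: s = 21 gives 21 ≡ 21 (mod 42) but 21 ≡ 0 (mod 7), so the conjunction on the right does not hold.

(←) This fails: s = 19 satisfies both congruences on the right (19 ≡ 5 mod 7 and 19 ≡ 1 mod 6) yet 19 ≡ 19 (mod 42), not 21.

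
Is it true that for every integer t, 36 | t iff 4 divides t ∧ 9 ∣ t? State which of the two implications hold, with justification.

[⇒] If 36 ∣ t, write t = 36q. Since 36 = 9·4, t = 4·(9q), so 4 ∣ t; and since 36 = 4·9, t = 9·(4q), so 9 ∣ t.

[⇐] Suppose 4 ∣ t and 9 ∣ t. Any common multiple of 4 and 9 is a multiple of their lcm; here gcd(4, 9) = 1, so lcm(4, 9) = 4·9 = 36, so 36 ∣ t.

The biconditional holds.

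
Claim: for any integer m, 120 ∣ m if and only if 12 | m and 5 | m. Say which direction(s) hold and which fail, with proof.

(⇒) holds; (⇐) fails.

(←) This fails: take m = 60. Both 12 ∣ 60 and 5 ∣ 60, yet 60 is not a multiple of 120 (since 60 = 0·120 + 60), so 120 ∤ 60.

(→) If 120 ∣ m, write m = 120q. Since 120 = 10·12, m = 12·(10q), so 12 ∣ m; and since 120 = 24·5, m = 5·(24q), so 5 ∣ m.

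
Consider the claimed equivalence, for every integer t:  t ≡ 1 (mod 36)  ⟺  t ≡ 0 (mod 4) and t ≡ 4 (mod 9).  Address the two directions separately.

Neither implication holds.

Forward direction. This fails: t = 1 gives 1 ≡ 1 (mod 36) but 1 ≡ 1 (mod 4), so the conjunction on the right does not hold.

Converse. This fails: t = 4 satisfies both congruences on the right (4 ≡ 0 mod 4 and 4 ≡ 4 mod 9) yet 4 ≡ 4 (mod 36), not 1.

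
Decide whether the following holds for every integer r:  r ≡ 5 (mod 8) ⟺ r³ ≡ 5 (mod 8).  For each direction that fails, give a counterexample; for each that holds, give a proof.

Both implications hold.

(⟹) Suppose r ≡ 5 (mod 8). Write r = 8j + 5. Then (8j + 5)³ = 512j³ + 960j² + 600j + 125 = 8(64j³ + 120j² + 75j + 15) + 5, so r³ ≡ 5 (mod 8).

(⟸) Conversely, suppose r³ ≡ 5 (mod 8). The only residue r in {0, …, 7} with r³ ≡ 5 (mod 8) is r = 5, so r ≡ 5 (mod 8).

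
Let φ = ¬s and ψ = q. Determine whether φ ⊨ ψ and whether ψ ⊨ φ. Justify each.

Forward direction. This fails. Under s = F, q = F, the left side is true but the right side is false.

Converse. This fails. Under s = T, q = T, the left side is false but the right side is true.

Neither direction holds.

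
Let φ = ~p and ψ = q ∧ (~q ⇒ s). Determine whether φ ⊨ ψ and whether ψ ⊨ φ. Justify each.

(⇒) This fails. Under q = F, s = F, p = F, the left side is true but the right side is false.

(⇐) This fails. Under q = T, s = F, p = T, the left side is false but the right side is true.

Both directions fail.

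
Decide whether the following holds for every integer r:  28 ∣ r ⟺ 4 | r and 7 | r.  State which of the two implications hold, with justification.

(⇐) Suppose 4 ∣ r and 7 ∣ r. Any common multiple of 4 and 7 is a multiple of their lcm; here gcd(4, 7) = 1, so lcm(4, 7) = 4·7 = 28, so 28 ∣ r.

(⇒) If 28 ∣ r, write r = 28q. Since 28 = 7·4, r = 4·(7q), so 4 ∣ r; and since 28 = 4·7, r = 7·(4q), so 7 ∣ r.

Both directions hold; the statement is true.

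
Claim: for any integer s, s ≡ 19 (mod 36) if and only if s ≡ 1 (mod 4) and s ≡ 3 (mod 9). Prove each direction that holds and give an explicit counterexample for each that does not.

(→) This fails: s = 19 gives 19 ≡ 19 (mod 36) but 19 ≡ 3 (mod 4), so the conjunction on the right does not hold.

(←) This fails: s = 21 satisfies both congruences on the right (21 ≡ 1 mod 4 and 21 ≡ 3 mod 9) yet 21 ≡ 21 (mod 36), not 19.

Neither direction holds.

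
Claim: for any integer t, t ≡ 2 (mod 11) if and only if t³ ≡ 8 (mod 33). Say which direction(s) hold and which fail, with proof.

(⇒) fails; (⇐) holds.

[⇒] This fails: take t = 13. Then 13 ≡ 2 (mod 11), but 13³ = 2197 ≡ 19 (mod 33), not 8.

[⇐] Conversely, the residues r modulo 33 with r³ ≡ 8 (mod 33) are exactly {2}, and each is ≡ 2 (mod 11).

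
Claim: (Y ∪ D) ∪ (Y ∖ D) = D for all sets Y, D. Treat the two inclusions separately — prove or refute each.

(⟹) This inclusion fails. Take Y = {1}, D = ∅; then 1 ∈ (Y ∪ D) ∪ (Y ∖ D) but 1 ∉ D.

(⟸) Let x ∈ D. Then either x ∈ D and x ∉ Y; or x ∈ Y ∩ D. In each case x ∈ (Y ∪ D) ∪ (Y ∖ D), so D ⊆ (Y ∪ D) ∪ (Y ∖ D).

(⊆) fails; (⊇) holds.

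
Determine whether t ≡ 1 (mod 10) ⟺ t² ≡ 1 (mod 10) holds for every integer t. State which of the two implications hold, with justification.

Only the forward implication holds.

Forward direction. Suppose t ≡ 1 (mod 10). Write t = 10j + 1. Then (10j + 1)² = 100j² + 20j + 1 = 10(10j² + 2j) + 1, so t² ≡ 1 (mod 10).

Converse. This fails: take t = 9. Then 9² = 81 ≡ 1 (mod 10), yet 9 ≡ 9 (mod 10), not 1.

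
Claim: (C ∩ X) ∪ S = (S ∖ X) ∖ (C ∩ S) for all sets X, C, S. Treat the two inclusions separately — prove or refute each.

(⟹) This inclusion fails. Take X = {1}, C = {1}, S = ∅; then 1 ∈ (C ∩ X) ∪ S but 1 ∉ (S ∖ X) ∖ (C ∩ S).

(⟸) Let x ∈ (S ∖ X) ∖ (C ∩ S). Then x ∈ S and x ∉ X, C, from which x ∈ (C ∩ X) ∪ S.

Only the reverse inclusion holds.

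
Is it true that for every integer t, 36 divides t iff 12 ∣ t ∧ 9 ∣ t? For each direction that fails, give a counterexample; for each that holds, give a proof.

[⇒] If 36 ∣ t, write t = 36q. Since 36 = 3·12, t = 12·(3q), so 12 ∣ t; and since 36 = 4·9, t = 9·(4q), so 9 ∣ t.

[⇐] Suppose 12 ∣ t and 9 ∣ t. Any common multiple of 12 and 9 is a multiple of their lcm; here lcm(12, 9) = 12·9/gcd(12, 9) = 108/3 = 36, so 36 ∣ t.

Both directions hold; the statement is true.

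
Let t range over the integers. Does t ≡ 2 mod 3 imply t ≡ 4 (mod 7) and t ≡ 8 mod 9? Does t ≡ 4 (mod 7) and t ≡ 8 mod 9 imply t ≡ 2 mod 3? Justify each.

Only the converse holds.

[⇐] If t ≡ 4 (mod 7) and t ≡ 8 (mod 9), then by the Chinese remainder theorem t ≡ 53 (mod 63). Since 53 ≡ 2 (mod 3) and 3 ∣ 63, we get t ≡ 2 (mod 3).

[⇒] This fails: t = 2 gives 2 ≡ 2 (mod 3) but 2 ≡ 2 (mod 7), so the conjunction on the right does not hold.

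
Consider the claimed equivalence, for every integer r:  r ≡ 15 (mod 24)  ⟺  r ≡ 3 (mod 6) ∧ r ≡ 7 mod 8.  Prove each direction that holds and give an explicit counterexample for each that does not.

Forward direction. Suppose r ≡ 15 (mod 24); write r = 24j + 15. Since 6 ∣ 24, reducing mod 6 gives r ≡ 15 ≡ 3 (mod 6); since 8 ∣ 24, reducing mod 8 gives r ≡ 15 ≡ 7 (mod 8).

Converse. If r ≡ 3 (mod 6) and r ≡ 7 (mod 8), then by the Chinese remainder theorem r ≡ 15 (mod 24). This is exactly r ≡ 15 (mod 24).

Both directions hold.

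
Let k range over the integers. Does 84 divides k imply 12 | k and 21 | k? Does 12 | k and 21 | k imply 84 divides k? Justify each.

Equivalent; both directions hold.

(→) If 84 ∣ k, write k = 84q. Since 84 = 7·12, k = 12·(7q), so 12 ∣ k; and since 84 = 4·21, k = 21·(4q), so 21 ∣ k.

(←) Suppose 12 ∣ k and 21 ∣ k. Any common multiple of 12 and 21 is a multiple of their lcm; here lcm(12, 21) = 12·21/gcd(12, 21) = 252/3 = 84, so 84 ∣ k.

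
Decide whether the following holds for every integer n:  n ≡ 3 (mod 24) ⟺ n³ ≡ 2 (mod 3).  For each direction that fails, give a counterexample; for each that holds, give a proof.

(⟹) This fails: take n = 3. Then 3 ≡ 3 (mod 24), but 3³ = 27 ≡ 0 (mod 3), not 2.

(⟸) This fails: take n = 2. Then 2³ = 8 ≡ 2 (mod 3), yet 2 ≡ 2 (mod 24), not 3.

(⇒) fails and (⇐) fails.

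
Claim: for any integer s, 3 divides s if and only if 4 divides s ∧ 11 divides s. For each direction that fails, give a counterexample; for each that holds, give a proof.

Both directions fail.

[⇒] This fails: take s = 3. Certainly 3 ∣ 3, but 4 ∤ 3.

[⇐] This fails: take s = 44. Both 4 ∣ 44 and 11 ∣ 44, yet 44 is not a multiple of 3 (since 44 = 14·3 + 2), so 3 ∤ 44.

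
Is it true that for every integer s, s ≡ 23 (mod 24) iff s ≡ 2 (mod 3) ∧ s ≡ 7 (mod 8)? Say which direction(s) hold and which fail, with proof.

Forward direction. Suppose s ≡ 23 (mod 24); write s = 24j + 23. Since 3 ∣ 24, reducing mod 3 gives s ≡ 23 ≡ 2 (mod 3); since 8 ∣ 24, reducing mod 8 gives s ≡ 23 ≡ 7 (mod 8).

Converse. If s ≡ 2 (mod 3) and s ≡ 7 (mod 8), then by the Chinese remainder theorem s ≡ 23 (mod 24). This is exactly s ≡ 23 (mod 24).

Both implications hold.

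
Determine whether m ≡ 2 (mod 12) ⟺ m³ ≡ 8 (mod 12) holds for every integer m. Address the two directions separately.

[⇒] Suppose m ≡ 2 (mod 12). Write m = 12j + 2. Then (12j + 2)³ = 1728j³ + 864j² + 144j + 8 = 12(144j³ + 72j² + 12j) + 8, so m³ ≡ 8 (mod 12).

[⇐] This fails: take m = 8. Then 8³ = 512 ≡ 8 (mod 12), yet 8 ≡ 8 (mod 12), not 2.

Only the forward implication holds.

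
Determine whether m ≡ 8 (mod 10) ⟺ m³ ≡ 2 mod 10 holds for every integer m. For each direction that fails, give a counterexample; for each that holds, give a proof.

Equivalent; both directions hold.

Forward direction. Suppose m ≡ 8 (mod 10). Write m = 10j + 8. Then (10j + 8)³ = 1000j³ + 2400j² + 1920j + 512 = 10(100j³ + 240j² + 192j + 51) + 2, so m³ ≡ 2 (mod 10).

Converse. Suppose m³ ≡ 2 (mod 10). The only residue r in {0, …, 9} with r³ ≡ 2 (mod 10) is r = 8, so m ≡ 8 (mod 10).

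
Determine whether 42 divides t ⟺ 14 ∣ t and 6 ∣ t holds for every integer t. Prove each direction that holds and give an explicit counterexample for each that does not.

(→) If 42 ∣ t, write t = 42q. Since 42 = 3·14, t = 14·(3q), so 14 ∣ t; and since 42 = 7·6, t = 6·(7q), so 6 ∣ t.

(←) Suppose 14 ∣ t and 6 ∣ t. Any common multiple of 14 and 6 is a multiple of their lcm; here lcm(14, 6) = 14·6/gcd(14, 6) = 84/2 = 42, so 42 ∣ t.

Both implications hold.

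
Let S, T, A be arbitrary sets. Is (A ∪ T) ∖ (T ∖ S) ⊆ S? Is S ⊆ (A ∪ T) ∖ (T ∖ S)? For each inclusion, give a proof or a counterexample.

(⊆) fails and (⊇) fails.

(⟹) This inclusion fails. Take S = ∅, T = ∅, A = {1}; then 1 ∈ (A ∪ T) ∖ (T ∖ S) but 1 ∉ S.

(⟸) This inclusion fails. Take S = {1}, T = ∅, A = ∅; then 1 ∈ S but 1 ∉ (A ∪ T) ∖ (T ∖ S).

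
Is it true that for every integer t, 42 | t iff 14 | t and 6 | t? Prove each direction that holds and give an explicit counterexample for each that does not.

Forward direction. If 42 ∣ t, write t = 42q. Since 42 = 3·14, t = 14·(3q), so 14 ∣ t; and since 42 = 7·6, t = 6·(7q), so 6 ∣ t.

Converse. Suppose 14 ∣ t and 6 ∣ t. Any common multiple of 14 and 6 is a multiple of their lcm; here lcm(14, 6) = 14·6/gcd(14, 6) = 84/2 = 42, so 42 ∣ t.

Both implications hold.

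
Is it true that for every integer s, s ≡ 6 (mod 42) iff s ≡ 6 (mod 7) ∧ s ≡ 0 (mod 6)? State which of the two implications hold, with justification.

Both directions hold; the statement is true.

(⇒) Suppose s ≡ 6 (mod 42); write s = 42j + 6. Since 7 ∣ 42, reducing mod 7 gives s ≡ 6 (mod 7); since 6 ∣ 42, reducing mod 6 gives s ≡ 6 ≡ 0 (mod 6).

(⇐) Conversely, if s ≡ 6 (mod 7) and s ≡ 0 (mod 6), then by the Chinese remainder theorem s ≡ 6 (mod 42). This is exactly s ≡ 6 (mod 42).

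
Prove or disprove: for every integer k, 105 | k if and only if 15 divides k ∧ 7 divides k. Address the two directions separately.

Converse. Suppose 15 ∣ k and 7 ∣ k. Any common multiple of 15 and 7 is a multiple of their lcm; here gcd(15, 7) = 1, so lcm(15, 7) = 15·7 = 105, so 105 ∣ k.

Forward direction. If 105 ∣ k, write k = 105q. Since 105 = 7·15, k = 15·(7q), so 15 ∣ k; and since 105 = 15·7, k = 7·(15q), so 7 ∣ k.

Both directions hold.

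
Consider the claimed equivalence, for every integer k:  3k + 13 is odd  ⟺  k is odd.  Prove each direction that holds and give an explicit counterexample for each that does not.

Forward direction. This fails: k = 2 gives 3k + 13 = 19, which is odd, but 2 is even, not odd.

Converse. This also fails: k = 7 is odd, but 3k + 13 = 34 is even, not odd.

Neither implication holds.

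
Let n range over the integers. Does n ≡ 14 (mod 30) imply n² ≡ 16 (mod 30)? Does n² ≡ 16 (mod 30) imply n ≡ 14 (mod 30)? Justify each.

Forward direction. Suppose n ≡ 14 (mod 30). Write n = 30j + 14. Then (30j + 14)² = 900j² + 840j + 196 = 30(30j² + 28j + 6) + 16, so n² ≡ 16 (mod 30).

Converse. This fails: take n = 4. Then 4² = 16 ≡ 16 (mod 30), yet 4 ≡ 4 (mod 30), not 14.

The forward direction holds; the converse fails.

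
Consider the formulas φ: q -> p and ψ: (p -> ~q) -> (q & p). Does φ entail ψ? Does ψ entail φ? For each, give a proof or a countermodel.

(→) This fails. Under q = F, p = F, the left side is true but the right side is false.

(←) Assume the antecedent. If q is true, the antecedent forces (q = T, p = T), and q -> p holds there. If q is false, the antecedent cannot hold. Either way q -> p holds.

Only the reverse direction holds.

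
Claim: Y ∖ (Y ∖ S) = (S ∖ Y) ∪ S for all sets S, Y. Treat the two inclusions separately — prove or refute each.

Forward inclusion. Let x ∈ Y ∖ (Y ∖ S). Then x ∈ S ∩ Y, from which x ∈ (S ∖ Y) ∪ S.

Reverse inclusion. This inclusion fails. Take S = {1}, Y = ∅; then 1 ∈ (S ∖ Y) ∪ S but 1 ∉ Y ∖ (Y ∖ S).

(⊆) holds; (⊇) fails.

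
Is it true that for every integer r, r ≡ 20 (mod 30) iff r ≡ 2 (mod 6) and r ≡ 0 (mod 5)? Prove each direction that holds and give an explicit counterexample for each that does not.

Both directions hold.

(→) Suppose r ≡ 20 (mod 30); write r = 30j + 20. Since 6 ∣ 30, reducing mod 6 gives r ≡ 20 ≡ 2 (mod 6); since 5 ∣ 30, reducing mod 5 gives r ≡ 20 ≡ 0 (mod 5).

(←) Conversely, if r ≡ 2 (mod 6) and r ≡ 0 (mod 5), then by the Chinese remainder theorem r ≡ 20 (mod 30). This is exactly r ≡ 20 (mod 30).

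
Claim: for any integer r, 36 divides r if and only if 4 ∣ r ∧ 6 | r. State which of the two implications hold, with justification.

Forward direction. If 36 ∣ r, write r = 36q. Since 36 = 9·4, r = 4·(9q), so 4 ∣ r; and since 36 = 6·6, r = 6·(6q), so 6 ∣ r.

Converse. This fails: take r = 12. Both 4 ∣ 12 and 6 ∣ 12, yet 12 is not a multiple of 36 (since 12 = 0·36 + 12), so 36 ∤ 12.

Only the forward direction holds.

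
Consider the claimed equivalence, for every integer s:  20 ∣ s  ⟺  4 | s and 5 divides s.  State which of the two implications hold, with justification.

[⇒] If 20 ∣ s, write s = 20q. Since 20 = 5·4, s = 4·(5q), so 4 ∣ s; and since 20 = 4·5, s = 5·(4q), so 5 ∣ s.

[⇐] Suppose 4 ∣ s and 5 ∣ s. Any common multiple of 4 and 5 is a multiple of their lcm; here gcd(4, 5) = 1, so lcm(4, 5) = 4·5 = 20, so 20 ∣ s.

Both directions hold.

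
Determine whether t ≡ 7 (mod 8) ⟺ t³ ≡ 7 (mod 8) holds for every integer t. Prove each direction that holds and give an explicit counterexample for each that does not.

(⟹) Suppose t ≡ 7 (mod 8). Write t = 8j + 7. Then (8j + 7)³ = 512j³ + 1344j² + 1176j + 343 = 8(64j³ + 168j² + 147j + 42) + 7, so t³ ≡ 7 (mod 8).

(⟸) For the converse, argue contrapositively. If t ≢ 7 (mod 8), then t is congruent to one of 0, 1, 2, 3, 4, 5, 6 modulo 8, and these give t³ ≡ 0, 1, 0, 3, 0, 5, 0 respectively — never 7.

The biconditional holds.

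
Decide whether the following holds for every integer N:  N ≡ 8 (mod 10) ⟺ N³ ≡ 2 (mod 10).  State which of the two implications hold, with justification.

(⇒) Suppose N ≡ 8 (mod 10). Write N = 10j + 8. Then (10j + 8)³ = 1000j³ + 2400j² + 1920j + 512 = 10(100j³ + 240j² + 192j + 51) + 2, so N³ ≡ 2 (mod 10).

(⇐) For the converse, argue contrapositively. If N ≢ 8 (mod 10), then N is congruent to one of 0, 1, 2, 3, 4, 5, 6, 7, 9 modulo 10, and these give N³ ≡ 0, 1, 8, 7, 4, 5, 6, 3, 9 respectively — never 2.

Both directions hold; the statement is true.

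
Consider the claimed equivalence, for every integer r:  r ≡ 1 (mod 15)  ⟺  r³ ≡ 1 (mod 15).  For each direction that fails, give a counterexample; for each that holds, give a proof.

The biconditional holds.

(→) Suppose r ≡ 1 (mod 15). Write r = 15j + 1. Then (15j + 1)³ = 3375j³ + 675j² + 45j + 1 = 15(225j³ + 45j² + 3j) + 1, so r³ ≡ 1 (mod 15).

(←) Conversely, suppose r³ ≡ 1 (mod 15). The only residue r in {0, …, 14} with r³ ≡ 1 (mod 15) is r = 1, so r ≡ 1 (mod 15).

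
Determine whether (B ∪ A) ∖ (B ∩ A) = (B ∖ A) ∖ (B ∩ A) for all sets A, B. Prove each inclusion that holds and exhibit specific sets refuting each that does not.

(⊆) This inclusion fails. Take A = {1}, B = ∅; then 1 ∈ (B ∪ A) ∖ (B ∩ A) but 1 ∉ (B ∖ A) ∖ (B ∩ A).

(⊇) Let x ∈ (B ∖ A) ∖ (B ∩ A). Then x ∈ B and x ∉ A, from which x ∈ (B ∪ A) ∖ (B ∩ A).

Only the reverse inclusion holds.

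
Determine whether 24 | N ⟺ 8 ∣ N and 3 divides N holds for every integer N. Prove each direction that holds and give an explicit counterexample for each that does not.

(→) If 24 ∣ N, write N = 24q. Since 24 = 3·8, N = 8·(3q), so 8 ∣ N; and since 24 = 8·3, N = 3·(8q), so 3 ∣ N.

(←) Suppose 8 ∣ N and 3 ∣ N. Any common multiple of 8 and 3 is a multiple of their lcm; here gcd(8, 3) = 1, so lcm(8, 3) = 8·3 = 24, so 24 ∣ N.

Equivalent; both directions hold.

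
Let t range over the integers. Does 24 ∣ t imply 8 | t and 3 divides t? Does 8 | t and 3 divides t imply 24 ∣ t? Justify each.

Equivalent; both directions hold.

(⇒) If 24 ∣ t, write t = 24q. Since 24 = 3·8, t = 8·(3q), so 8 ∣ t; and since 24 = 8·3, t = 3·(8q), so 3 ∣ t.

(⇐) Suppose 8 ∣ t and 3 ∣ t. Any common multiple of 8 and 3 is a multiple of their lcm; here gcd(8, 3) = 1, so lcm(8, 3) = 8·3 = 24, so 24 ∣ t.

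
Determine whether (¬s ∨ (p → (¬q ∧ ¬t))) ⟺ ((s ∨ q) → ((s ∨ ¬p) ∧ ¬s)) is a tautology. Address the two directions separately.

(⇒) This fails. Under s = T, t = F, p = F, q = F, the left side is true but the right side is false.

(⇐) Assume the antecedent. If s is true, the antecedent cannot hold. If s is false, ¬s ∨ (p → (¬q ∧ ¬t)) reduces to true regardless of the other variables. Either way ¬s ∨ (p → (¬q ∧ ¬t)) holds.

Only the converse holds.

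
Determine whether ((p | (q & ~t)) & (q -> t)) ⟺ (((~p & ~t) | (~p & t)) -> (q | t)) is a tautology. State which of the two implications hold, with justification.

[⇒] Assume the antecedent. If p is true, the consequent reduces to true regardless of the other variables. If p is false, the antecedent cannot hold. Either way the consequent holds.

[⇐] This fails. Under p = F, t = T, q = F, the left side is false but the right side is true.

(⇒) holds; (⇐) fails.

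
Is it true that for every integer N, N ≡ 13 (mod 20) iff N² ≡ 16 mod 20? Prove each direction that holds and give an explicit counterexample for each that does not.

(⇒) This fails: take N = 13. Then 13 ≡ 13 (mod 20), but 13² = 169 ≡ 9 (mod 20), not 16.

(⇐) This fails: take N = 4. Then 4² = 16 ≡ 16 (mod 20), yet 4 ≡ 4 (mod 20), not 13.

Both directions fail.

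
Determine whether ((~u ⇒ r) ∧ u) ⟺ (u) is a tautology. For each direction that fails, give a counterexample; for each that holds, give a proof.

(⟹) Assume the antecedent. If u is true, u reduces to true regardless of the other variables. If u is false, the antecedent cannot hold. Either way u holds.

(⟸) Assume the antecedent. If u is true, (~u ⇒ r) ∧ u reduces to true regardless of the other variables. If u is false, the antecedent cannot hold. Either way (~u ⇒ r) ∧ u holds.

Both directions hold; the statement is true.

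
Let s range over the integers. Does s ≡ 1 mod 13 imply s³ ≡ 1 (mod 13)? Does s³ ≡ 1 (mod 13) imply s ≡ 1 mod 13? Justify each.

Only the forward implication holds.

[⇒] Suppose s ≡ 1 mod 13. Write s = 13j + 1. Then (13j + 1)³ = 2197j³ + 507j² + 39j + 1 = 13(169j³ + 39j² + 3j) + 1, so s³ ≡ 1 (mod 13).

[⇐] This fails: take s = 3. Then 3³ = 27 ≡ 1 (mod 13), yet 3 ≡ 3 (mod 13), not 1.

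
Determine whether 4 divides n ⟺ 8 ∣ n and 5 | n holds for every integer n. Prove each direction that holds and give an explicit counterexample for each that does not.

Only the converse holds.

Forward direction. This fails: take n = 4. Certainly 4 ∣ 4, but 8 ∤ 4.

Converse. Suppose 8 ∣ n and 5 ∣ n. Any common multiple of 8 and 5 is a multiple of their lcm; here gcd(8, 5) = 1, so lcm(8, 5) = 8·5 = 40, so 40 ∣ n. Since 4 ∣ 40, it follows that 4 ∣ n.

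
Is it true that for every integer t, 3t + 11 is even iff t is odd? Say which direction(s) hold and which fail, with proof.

Both directions hold; the statement is true.

(⇒) Suppose 3t + 11 is even. Since 3 is odd, 3t and t have the same parity, so 3t + 11 ≡ t + 11 (mod 2). As 11 is odd, 3t + 11 is even exactly when t is odd. Thus t is odd.

(⇐) Conversely, suppose t is odd; write t = 2j + 1. Then 3t + 11 = 3·(2j + 1) + 11 = 2·3j + 14, which is even.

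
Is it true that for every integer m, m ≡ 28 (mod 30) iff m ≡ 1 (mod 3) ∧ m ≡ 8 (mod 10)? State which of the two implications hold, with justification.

(⇐) If m ≡ 1 (mod 3) and m ≡ 8 (mod 10), then by the Chinese remainder theorem m ≡ 28 (mod 30). This is exactly m ≡ 28 (mod 30).

(⇒) Suppose m ≡ 28 (mod 30); write m = 30j + 28. Since 3 ∣ 30, reducing mod 3 gives m ≡ 28 ≡ 1 (mod 3); since 10 ∣ 30, reducing mod 10 gives m ≡ 28 ≡ 8 (mod 10).

Both implications hold.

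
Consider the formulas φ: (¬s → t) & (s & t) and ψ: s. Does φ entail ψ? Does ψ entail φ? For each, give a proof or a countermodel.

[⇐] This fails. Under t = F, s = T, the left side is false but the right side is true.

[⇒] Assume the antecedent. If t is true, the antecedent forces (t = T, s = T), and s holds there. If t is false, the antecedent cannot hold. Either way s holds.

Only the forward direction holds.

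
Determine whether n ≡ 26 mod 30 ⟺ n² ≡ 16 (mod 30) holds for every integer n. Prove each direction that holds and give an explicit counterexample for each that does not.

The forward direction holds; the converse fails.

(⇐) This fails: take n = 4. Then 4² = 16 ≡ 16 (mod 30), yet 4 ≡ 4 (mod 30), not 26.

(⇒) Suppose n ≡ 26 mod 30. Write n = 30j + 26. Then (30j + 26)² = 900j² + 1560j + 676 = 30(30j² + 52j + 22) + 16, so n² ≡ 16 (mod 30).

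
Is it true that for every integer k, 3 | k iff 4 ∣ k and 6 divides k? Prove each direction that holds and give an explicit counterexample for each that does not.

Not equivalent: only (⇐) holds.

(⟹) This fails: take k = 3. Certainly 3 ∣ 3, but 4 ∤ 3.

(⟸) Suppose 4 ∣ k and 6 ∣ k. Any common multiple of 4 and 6 is a multiple of their lcm; here lcm(4, 6) = 4·6/gcd(4, 6) = 24/2 = 12, so 12 ∣ k. Since 3 ∣ 12, it follows that 3 ∣ k.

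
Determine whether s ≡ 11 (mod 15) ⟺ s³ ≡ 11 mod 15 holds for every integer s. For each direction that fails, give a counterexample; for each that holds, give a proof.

(⇒) Suppose s ≡ 11 (mod 15). Write s = 15j + 11. Then (15j + 11)³ = 3375j³ + 7425j² + 5445j + 1331 = 15(225j³ + 495j² + 363j + 88) + 11, so s³ ≡ 11 (mod 15).

(⇐) Conversely, suppose s³ ≡ 11 (mod 15). The only residue r in {0, …, 14} with r³ ≡ 11 (mod 15) is r = 11, so s ≡ 11 (mod 15).

Both implications hold.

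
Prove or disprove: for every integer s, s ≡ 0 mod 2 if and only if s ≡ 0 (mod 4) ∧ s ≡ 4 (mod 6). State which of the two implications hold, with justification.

(⇒) fails; (⇐) holds.

(⇒) This fails: s = 0 gives 0 ≡ 0 (mod 2) but 0 ≡ 0 (mod 6), so the conjunction on the right does not hold.

(⇐) Conversely, if s ≡ 0 (mod 4) and s ≡ 4 (mod 6), then by the Chinese remainder theorem s ≡ 4 (mod 12). Since 4 ≡ 0 (mod 2) and 2 ∣ 12, we get s ≡ 0 (mod 2).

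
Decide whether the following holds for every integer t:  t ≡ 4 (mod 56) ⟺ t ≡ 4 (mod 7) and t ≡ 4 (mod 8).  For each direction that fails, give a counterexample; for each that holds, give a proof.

The biconditional holds.

(←) If t ≡ 4 (mod 7) and t ≡ 4 (mod 8), then by the Chinese remainder theorem t ≡ 4 (mod 56). This is exactly t ≡ 4 (mod 56).

(→) Suppose t ≡ 4 (mod 56); write t = 56j + 4. Since 7 ∣ 56, reducing mod 7 gives t ≡ 4 (mod 7); since 8 ∣ 56, reducing mod 8 gives t ≡ 4 (mod 8).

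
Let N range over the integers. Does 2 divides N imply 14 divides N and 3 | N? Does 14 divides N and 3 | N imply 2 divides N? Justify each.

Only the converse holds.

(⟹) This fails: take N = 2. Certainly 2 ∣ 2, but 14 ∤ 2.

(⟸) Suppose 14 ∣ N and 3 ∣ N. Any common multiple of 14 and 3 is a multiple of their lcm; here gcd(14, 3) = 1, so lcm(14, 3) = 14·3 = 42, so 42 ∣ N. Since 2 ∣ 42, it follows that 2 ∣ N.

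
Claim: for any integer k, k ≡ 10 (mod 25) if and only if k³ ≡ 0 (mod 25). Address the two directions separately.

Only the forward implication holds.

Forward direction. Suppose k ≡ 10 (mod 25). Write k = 25j + 10. Then (25j + 10)³ = 15625j³ + 18750j² + 7500j + 1000 = 25(625j³ + 750j² + 300j + 40) + 0, so k³ ≡ 0 (mod 25).

Converse. This fails: take k = 0. Then 0³ = 0 ≡ 0 (mod 25), yet 0 ≡ 0 (mod 25), not 10.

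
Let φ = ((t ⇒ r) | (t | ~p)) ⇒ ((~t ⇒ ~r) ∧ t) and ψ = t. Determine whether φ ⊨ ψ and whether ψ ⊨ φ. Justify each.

Both directions hold.

(→) Assume the antecedent. If r is true, the antecedent forces (r = T, p = F, t = T) or (r = T, p = T, t = T), and t holds there. If r is false, the antecedent forces (r = F, p = F, t = T) or (r = F, p = T, t = T), and t holds there. Either way t holds.

(←) Assume the antecedent. If r is true, the antecedent forces (r = T, p = F, t = T) or (r = T, p = T, t = T), and the consequent holds there. If r is false, the antecedent forces (r = F, p = F, t = T) or (r = F, p = T, t = T), and the consequent holds there. Either way the consequent holds.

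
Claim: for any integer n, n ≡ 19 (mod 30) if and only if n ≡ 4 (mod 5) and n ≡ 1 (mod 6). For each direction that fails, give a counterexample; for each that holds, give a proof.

Equivalent; both directions hold.

(⟹) Suppose n ≡ 19 (mod 30); write n = 30j + 19. Since 5 ∣ 30, reducing mod 5 gives n ≡ 19 ≡ 4 (mod 5); since 6 ∣ 30, reducing mod 6 gives n ≡ 19 ≡ 1 (mod 6).

(⟸) Conversely, if n ≡ 4 (mod 5) and n ≡ 1 (mod 6), then by the Chinese remainder theorem n ≡ 19 (mod 30). This is exactly n ≡ 19 (mod 30).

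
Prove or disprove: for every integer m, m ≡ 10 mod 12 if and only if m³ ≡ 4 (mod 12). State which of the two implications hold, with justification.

Only the forward implication holds.

Converse. This fails: take m = 4. Then 4³ = 64 ≡ 4 (mod 12), yet 4 ≡ 4 (mod 12), not 10.

Forward direction. Suppose m ≡ 10 mod 12. Write m = 12j + 10. Then (12j + 10)³ = 1728j³ + 4320j² + 3600j + 1000 = 12(144j³ + 360j² + 300j + 83) + 4, so m³ ≡ 4 (mod 12).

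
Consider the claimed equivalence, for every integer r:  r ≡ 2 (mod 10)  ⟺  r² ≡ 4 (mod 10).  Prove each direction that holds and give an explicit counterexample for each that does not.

Only the forward direction holds.

(→) Suppose r ≡ 2 (mod 10). Write r = 10j + 2. Then (10j + 2)² = 100j² + 40j + 4 = 10(10j² + 4j) + 4, so r² ≡ 4 (mod 10).

(←) This fails: take r = 8. Then 8² = 64 ≡ 4 (mod 10), yet 8 ≡ 8 (mod 10), not 2.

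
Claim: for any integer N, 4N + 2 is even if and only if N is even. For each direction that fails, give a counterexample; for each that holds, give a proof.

(⟹) This fails: take N = 1. Then 4N + 2 = 6, which is even, yet N = 1 is odd, not even.

(⟸) Suppose N is even. Since 4 is even, 4N is even for every N, so 4N + 2 has the same parity as 2, which is even. Hence 4N + 2 is even.

Only the reverse direction holds.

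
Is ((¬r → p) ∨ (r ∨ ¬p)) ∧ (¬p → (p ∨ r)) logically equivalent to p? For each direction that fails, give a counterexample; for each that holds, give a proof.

Converse. Assume the antecedent. If r is true, the consequent reduces to true regardless of the other variables. If r is false, the antecedent forces (r = F, p = T), and the consequent holds there. Either way the consequent holds.

Forward direction. This fails. Under r = T, p = F, the left side is true but the right side is false.

The forward direction fails; the converse holds.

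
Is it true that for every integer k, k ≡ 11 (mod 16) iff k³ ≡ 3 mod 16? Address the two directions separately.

[⇒] Suppose k ≡ 11 (mod 16). Write k = 16j + 11. Then (16j + 11)³ = 4096j³ + 8448j² + 5808j + 1331 = 16(256j³ + 528j² + 363j + 83) + 3, so k³ ≡ 3 (mod 16).

[⇐] Conversely, suppose k³ ≡ 3 (mod 16). The only residue r in {0, …, 15} with r³ ≡ 3 (mod 16) is r = 11, so k ≡ 11 (mod 16).

The biconditional holds.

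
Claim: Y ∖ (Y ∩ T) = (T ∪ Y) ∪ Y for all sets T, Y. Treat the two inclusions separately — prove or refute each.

Only the forward inclusion holds.

(⊆) Let x ∈ Y ∖ (Y ∩ T). Then x ∈ Y and x ∉ T, from which x ∈ (T ∪ Y) ∪ Y.

(⊇) This inclusion fails. Take T = {1}, Y = ∅; then 1 ∈ (T ∪ Y) ∪ Y but 1 ∉ Y ∖ (Y ∩ T).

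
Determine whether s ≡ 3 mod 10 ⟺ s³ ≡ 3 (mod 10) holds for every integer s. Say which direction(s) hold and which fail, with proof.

Neither direction holds.

Forward direction. This fails: take s = 3. Then 3 ≡ 3 (mod 10), but 3³ = 27 ≡ 7 (mod 10), not 3.

Converse. This fails: take s = 7. Then 7³ = 343 ≡ 3 (mod 10), yet 7 ≡ 7 (mod 10), not 3.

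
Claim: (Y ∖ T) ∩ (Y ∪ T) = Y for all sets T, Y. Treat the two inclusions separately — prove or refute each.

(⊆) holds; (⊇) fails.

(⊇) This inclusion fails. Take T = {1}, Y = {1}; then 1 ∈ Y but 1 ∉ (Y ∖ T) ∩ (Y ∪ T).

(⊆) Let x ∈ (Y ∖ T) ∩ (Y ∪ T). Then x ∈ Y and x ∉ T, from which x ∈ Y.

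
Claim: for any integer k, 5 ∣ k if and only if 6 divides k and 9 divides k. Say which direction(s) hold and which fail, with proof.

Neither direction holds.

[⇒] This fails: take k = 5. Certainly 5 ∣ 5, but 6 ∤ 5.

[⇐] This fails: take k = 18. Both 6 ∣ 18 and 9 ∣ 18, yet 18 is not a multiple of 5 (since 18 = 3·5 + 3), so 5 ∤ 18.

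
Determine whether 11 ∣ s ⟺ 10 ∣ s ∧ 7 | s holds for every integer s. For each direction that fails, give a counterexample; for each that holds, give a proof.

(→) This fails: take s = 11. Certainly 11 ∣ 11, but 10 ∤ 11.

(←) This fails: take s = 70. Both 10 ∣ 70 and 7 ∣ 70, yet 70 is not a multiple of 11 (since 70 = 6·11 + 4), so 11 ∤ 70.

Neither implication holds.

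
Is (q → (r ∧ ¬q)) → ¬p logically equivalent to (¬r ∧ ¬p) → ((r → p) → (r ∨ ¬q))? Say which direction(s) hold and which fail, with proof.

[⇒] This fails. Under q = T, r = F, p = F, the left side is true but the right side is false.

[⇐] This fails. Under q = F, r = F, p = T, the left side is false but the right side is true.

Neither direction holds.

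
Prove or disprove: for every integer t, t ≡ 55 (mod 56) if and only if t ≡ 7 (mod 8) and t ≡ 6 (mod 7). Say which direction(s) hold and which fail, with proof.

Both directions hold.

(⇒) Suppose t ≡ 55 (mod 56); write t = 56j + 55. Since 8 ∣ 56, reducing mod 8 gives t ≡ 55 ≡ 7 (mod 8); since 7 ∣ 56, reducing mod 7 gives t ≡ 55 ≡ 6 (mod 7).

(⇐) Conversely, if t ≡ 7 (mod 8) and t ≡ 6 (mod 7), then by the Chinese remainder theorem t ≡ 55 (mod 56). This is exactly t ≡ 55 (mod 56).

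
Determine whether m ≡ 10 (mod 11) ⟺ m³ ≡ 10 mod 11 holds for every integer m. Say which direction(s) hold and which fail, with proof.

(⇒) Suppose m ≡ 10 (mod 11). Write m = 11j + 10. Then (11j + 10)³ = 1331j³ + 3630j² + 3300j + 1000 = 11(121j³ + 330j² + 300j + 90) + 10, so m³ ≡ 10 (mod 11).

(⇐) For the converse, argue contrapositively. If m ≢ 10 (mod 11), then m is congruent to one of 0, 1, 2, 3, 4, 5, 6, 7, 8, 9 modulo 11, and these give m³ ≡ 0, 1, 8, 5, 9, 4, 7, 2, 6, 3 respectively — never 10.

Equivalent; both directions hold.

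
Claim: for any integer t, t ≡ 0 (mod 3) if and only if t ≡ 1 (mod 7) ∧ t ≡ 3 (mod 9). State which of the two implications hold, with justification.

Only the reverse direction holds.

[⇒] This fails: t = 0 gives 0 ≡ 0 (mod 3) but 0 ≡ 0 (mod 7), so the conjunction on the right does not hold.

[⇐] Conversely, if t ≡ 1 (mod 7) and t ≡ 3 (mod 9), then by the Chinese remainder theorem t ≡ 57 (mod 63). Since 57 ≡ 0 (mod 3) and 3 ∣ 63, we get t ≡ 0 (mod 3).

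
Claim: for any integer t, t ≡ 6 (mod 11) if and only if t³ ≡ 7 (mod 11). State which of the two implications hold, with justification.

Forward direction. Suppose t ≡ 6 (mod 11). Write t = 11j + 6. Then (11j + 6)³ = 1331j³ + 2178j² + 1188j + 216 = 11(121j³ + 198j² + 108j + 19) + 7, so t³ ≡ 7 (mod 11).

Converse. For the converse, argue contrapositively. If t ≢ 6 (mod 11), then t is congruent to one of 0, 1, 2, 3, 4, 5, 7, 8, 9, 10 modulo 11, and these give t³ ≡ 0, 1, 8, 5, 9, 4, 2, 6, 3, 10 respectively — never 7.

The biconditional holds.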